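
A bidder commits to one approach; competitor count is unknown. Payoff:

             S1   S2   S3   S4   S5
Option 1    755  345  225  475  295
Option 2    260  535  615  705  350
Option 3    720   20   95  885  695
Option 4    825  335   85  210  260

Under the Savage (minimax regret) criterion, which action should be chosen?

Column bests: S1=825, S2=535, S3=615, S4=885, S5=695.
Option 1 regrets: 70, 190, 390, 410, 400 → max 410
Option 2 regrets: 565, 0, 0, 180, 345 → max 565
Option 3 regrets: 105, 515, 520, 0, 0 → max 520
Option 4 regrets: 0, 200, 530, 675, 435 → max 675
Smallest max regret = 410 → Option 1.

Option 1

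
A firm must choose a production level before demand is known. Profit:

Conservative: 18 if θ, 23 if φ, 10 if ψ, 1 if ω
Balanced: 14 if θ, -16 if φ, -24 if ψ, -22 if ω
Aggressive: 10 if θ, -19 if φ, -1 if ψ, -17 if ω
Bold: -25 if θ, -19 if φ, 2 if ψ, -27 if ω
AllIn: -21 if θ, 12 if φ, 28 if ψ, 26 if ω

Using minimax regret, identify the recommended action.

Conservative

Column bests: θ=18, φ=23, ψ=28, ω=26.
Conservative regrets: 0, 0, 18, 25 → max 25
Balanced regrets: 4, 39, 52, 48 → max 52
Aggressive regrets: 8, 42, 29, 43 → max 43
Bold regrets: 43, 42, 26, 53 → max 53
AllIn regrets: 39, 11, 0, 0 → max 39
Smallest max regret = 25 → Conservative.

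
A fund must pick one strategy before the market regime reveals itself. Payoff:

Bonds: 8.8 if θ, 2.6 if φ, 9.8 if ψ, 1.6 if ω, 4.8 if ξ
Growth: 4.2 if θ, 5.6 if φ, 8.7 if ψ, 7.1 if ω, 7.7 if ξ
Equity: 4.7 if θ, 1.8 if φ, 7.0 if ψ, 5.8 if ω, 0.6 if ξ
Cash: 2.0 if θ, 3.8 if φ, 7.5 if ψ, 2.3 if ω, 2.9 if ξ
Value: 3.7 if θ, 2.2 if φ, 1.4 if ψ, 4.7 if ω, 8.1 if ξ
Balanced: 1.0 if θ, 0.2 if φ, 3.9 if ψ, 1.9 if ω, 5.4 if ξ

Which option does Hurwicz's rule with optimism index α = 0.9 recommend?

Bonds: 0.9·9.8 + 0.1·1.6 = 8.98
Growth: 0.9·8.7 + 0.1·4.2 = 8.25
Equity: 0.9·7.0 + 0.1·0.6 = 6.36
Cash: 0.9·7.5 + 0.1·2.0 = 6.95
Value: 0.9·8.1 + 0.1·1.4 = 7.43
Balanced: 0.9·5.4 + 0.1·0.2 = 4.88
Highest Hurwicz score = 8.98 → Bonds.

Bonds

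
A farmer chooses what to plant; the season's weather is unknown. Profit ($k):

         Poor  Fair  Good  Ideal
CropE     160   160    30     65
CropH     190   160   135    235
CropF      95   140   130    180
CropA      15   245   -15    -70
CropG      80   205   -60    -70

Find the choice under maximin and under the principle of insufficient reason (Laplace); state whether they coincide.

Row minima: CropE=30, CropH=135, CropF=95, CropA=-70, CropG=-70
Best worst-case = 135 → CropH.
Row averages: CropE=103.75, CropH=180, CropF=136.25, CropA=43.75, CropG=38.75
Highest average = 180 → CropH.

maximin → CropH; laplace → CropH (agree)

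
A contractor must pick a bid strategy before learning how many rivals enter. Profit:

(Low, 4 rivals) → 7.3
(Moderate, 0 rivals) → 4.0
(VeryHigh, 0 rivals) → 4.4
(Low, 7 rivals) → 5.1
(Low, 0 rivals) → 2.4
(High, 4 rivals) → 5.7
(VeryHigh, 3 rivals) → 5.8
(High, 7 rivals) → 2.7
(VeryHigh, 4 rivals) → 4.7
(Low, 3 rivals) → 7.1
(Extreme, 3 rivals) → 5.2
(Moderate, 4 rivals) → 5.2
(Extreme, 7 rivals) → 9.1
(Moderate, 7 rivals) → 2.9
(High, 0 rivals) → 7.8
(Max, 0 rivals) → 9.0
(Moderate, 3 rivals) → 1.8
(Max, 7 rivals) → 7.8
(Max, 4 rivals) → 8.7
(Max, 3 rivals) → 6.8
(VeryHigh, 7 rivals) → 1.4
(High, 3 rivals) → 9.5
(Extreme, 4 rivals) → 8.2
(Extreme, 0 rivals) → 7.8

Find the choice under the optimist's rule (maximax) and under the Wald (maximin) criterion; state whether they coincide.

maximax → High; maximin → Max (disagree)

Row maxima: Low=7.3, Moderate=5.2, High=9.5, VeryHigh=5.8, Extreme=9.1, Max=9.0
Best best-case = 9.5 → High.
Row minima: Low=2.4, Moderate=1.8, High=2.7, VeryHigh=1.4, Extreme=5.2, Max=6.8
Best worst-case = 6.8 → Max.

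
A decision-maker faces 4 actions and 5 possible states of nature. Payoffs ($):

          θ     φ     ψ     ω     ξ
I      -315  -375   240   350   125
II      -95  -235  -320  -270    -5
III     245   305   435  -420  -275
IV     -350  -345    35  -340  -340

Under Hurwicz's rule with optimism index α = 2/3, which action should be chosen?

III

I: 2/3·350 + 1/3·(-375) = 325/3
II: 2/3·(-5) + 1/3·(-320) = -110
III: 2/3·435 + 1/3·(-420) = 150
IV: 2/3·35 + 1/3·(-350) = -280/3
Highest Hurwicz score = 150 → III.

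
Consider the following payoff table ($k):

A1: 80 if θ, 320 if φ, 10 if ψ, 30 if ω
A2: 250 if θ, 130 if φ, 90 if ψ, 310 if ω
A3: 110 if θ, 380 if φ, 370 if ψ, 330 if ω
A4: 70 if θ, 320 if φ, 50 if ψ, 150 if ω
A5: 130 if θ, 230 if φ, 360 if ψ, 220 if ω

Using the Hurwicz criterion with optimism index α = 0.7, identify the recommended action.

A1: 0.7·320 + 0.3·10 = 227
A2: 0.7·310 + 0.3·90 = 244
A3: 0.7·380 + 0.3·110 = 299
A4: 0.7·320 + 0.3·50 = 239
A5: 0.7·360 + 0.3·130 = 291
Highest Hurwicz score = 299 → A3.

A3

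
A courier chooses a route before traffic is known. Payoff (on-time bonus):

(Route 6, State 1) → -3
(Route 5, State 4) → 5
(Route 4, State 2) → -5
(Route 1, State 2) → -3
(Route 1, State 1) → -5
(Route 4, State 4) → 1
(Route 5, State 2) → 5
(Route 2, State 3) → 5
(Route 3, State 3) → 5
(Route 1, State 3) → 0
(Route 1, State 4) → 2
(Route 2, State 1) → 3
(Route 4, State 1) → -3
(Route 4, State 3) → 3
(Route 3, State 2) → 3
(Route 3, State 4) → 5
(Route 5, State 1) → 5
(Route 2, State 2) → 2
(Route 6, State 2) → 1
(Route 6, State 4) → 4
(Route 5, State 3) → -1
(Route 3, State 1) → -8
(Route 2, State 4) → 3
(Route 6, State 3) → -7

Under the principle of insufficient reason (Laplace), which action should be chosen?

Route 5

Row averages: Route 1=-1.5, Route 2=3.25, Route 3=1.25, Route 4=-1, Route 5=3.5, Route 6=-1.25
Highest average = 3.5 → Route 5.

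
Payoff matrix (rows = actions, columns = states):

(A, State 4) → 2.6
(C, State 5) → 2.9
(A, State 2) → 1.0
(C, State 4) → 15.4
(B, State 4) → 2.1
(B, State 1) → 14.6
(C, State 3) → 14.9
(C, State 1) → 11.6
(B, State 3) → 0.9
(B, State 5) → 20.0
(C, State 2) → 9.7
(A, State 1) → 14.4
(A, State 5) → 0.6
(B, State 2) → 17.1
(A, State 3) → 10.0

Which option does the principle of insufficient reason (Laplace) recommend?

Row averages: A=5.72, B=10.94, C=10.9
Highest average = 10.94 → B.

B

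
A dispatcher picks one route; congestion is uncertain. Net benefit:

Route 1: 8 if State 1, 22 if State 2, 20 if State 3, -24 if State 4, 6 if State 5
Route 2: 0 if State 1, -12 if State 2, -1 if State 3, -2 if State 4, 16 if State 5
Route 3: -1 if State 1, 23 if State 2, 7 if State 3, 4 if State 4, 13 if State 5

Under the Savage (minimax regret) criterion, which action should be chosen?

Column bests: State 1=8, State 2=23, State 3=20, State 4=4, State 5=16.
Route 1 regrets: 0, 1, 0, 28, 10 → max 28
Route 2 regrets: 8, 35, 21, 6, 0 → max 35
Route 3 regrets: 9, 0, 13, 0, 3 → max 13
Smallest max regret = 13 → Route 3.

Route 3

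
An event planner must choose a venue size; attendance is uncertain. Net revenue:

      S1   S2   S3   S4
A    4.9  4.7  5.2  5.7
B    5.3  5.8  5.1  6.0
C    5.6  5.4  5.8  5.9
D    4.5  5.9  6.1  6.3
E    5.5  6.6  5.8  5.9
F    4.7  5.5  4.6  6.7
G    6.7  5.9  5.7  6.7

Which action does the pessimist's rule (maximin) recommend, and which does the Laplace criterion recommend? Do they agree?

Row minima: A=4.7, B=5.1, C=5.4, D=4.5, E=5.5, F=4.6, G=5.7
Best worst-case = 5.7 → G.
Row averages: A=5.125, B=5.55, C=5.675, D=5.7, E=5.95, F=5.375, G=6.25
Highest average = 6.25 → G.

maximin → G; laplace → G (agree)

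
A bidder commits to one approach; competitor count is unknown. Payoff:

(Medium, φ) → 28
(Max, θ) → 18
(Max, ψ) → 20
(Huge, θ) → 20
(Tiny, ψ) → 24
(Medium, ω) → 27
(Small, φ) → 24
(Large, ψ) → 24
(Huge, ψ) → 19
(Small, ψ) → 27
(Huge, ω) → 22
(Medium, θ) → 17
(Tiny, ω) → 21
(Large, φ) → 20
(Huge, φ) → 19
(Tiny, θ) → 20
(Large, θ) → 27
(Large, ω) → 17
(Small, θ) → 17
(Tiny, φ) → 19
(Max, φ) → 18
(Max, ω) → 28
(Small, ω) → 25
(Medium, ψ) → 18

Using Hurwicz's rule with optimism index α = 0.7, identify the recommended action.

Max

Tiny: 0.7·24 + 0.3·19 = 22.5
Small: 0.7·27 + 0.3·17 = 24
Medium: 0.7·28 + 0.3·17 = 24.7
Large: 0.7·27 + 0.3·17 = 24
Huge: 0.7·22 + 0.3·19 = 21.1
Max: 0.7·28 + 0.3·18 = 25
Highest Hurwicz score = 25 → Max.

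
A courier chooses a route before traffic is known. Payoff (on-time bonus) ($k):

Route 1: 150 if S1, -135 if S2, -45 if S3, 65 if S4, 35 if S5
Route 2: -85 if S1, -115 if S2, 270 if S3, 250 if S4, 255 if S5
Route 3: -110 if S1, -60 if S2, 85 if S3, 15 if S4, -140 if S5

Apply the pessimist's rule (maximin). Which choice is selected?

Row minima: Route 1=-135, Route 2=-115, Route 3=-140
Best worst-case = -115 → Route 2.

Route 2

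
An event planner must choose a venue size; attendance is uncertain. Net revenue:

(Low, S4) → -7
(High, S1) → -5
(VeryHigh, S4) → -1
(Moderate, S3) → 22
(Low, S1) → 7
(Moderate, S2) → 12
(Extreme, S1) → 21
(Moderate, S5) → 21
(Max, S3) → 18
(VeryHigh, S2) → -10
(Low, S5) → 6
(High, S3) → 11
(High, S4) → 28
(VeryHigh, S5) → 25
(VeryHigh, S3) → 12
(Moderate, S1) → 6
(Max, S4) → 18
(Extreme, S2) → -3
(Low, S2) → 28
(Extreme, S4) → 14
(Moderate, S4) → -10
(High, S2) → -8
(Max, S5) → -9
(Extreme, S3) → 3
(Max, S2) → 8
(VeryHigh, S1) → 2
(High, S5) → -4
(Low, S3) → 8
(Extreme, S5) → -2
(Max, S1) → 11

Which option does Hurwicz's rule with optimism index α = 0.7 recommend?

Low

Low: 0.7·28 + 0.3·(-7) = 17.5
Moderate: 0.7·22 + 0.3·(-10) = 12.4
High: 0.7·28 + 0.3·(-8) = 17.2
VeryHigh: 0.7·25 + 0.3·(-10) = 14.5
Extreme: 0.7·21 + 0.3·(-3) = 13.8
Max: 0.7·18 + 0.3·(-9) = 9.9
Highest Hurwicz score = 17.5 → Low.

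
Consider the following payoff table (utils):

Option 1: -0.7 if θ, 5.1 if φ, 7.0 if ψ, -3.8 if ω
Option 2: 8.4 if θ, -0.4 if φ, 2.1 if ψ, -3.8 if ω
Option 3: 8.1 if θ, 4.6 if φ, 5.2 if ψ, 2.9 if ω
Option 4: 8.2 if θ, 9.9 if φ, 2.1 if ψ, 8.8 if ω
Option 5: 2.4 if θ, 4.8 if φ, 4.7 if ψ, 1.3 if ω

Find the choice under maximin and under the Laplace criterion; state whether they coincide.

Row minima: Option 1=-3.8, Option 2=-3.8, Option 3=2.9, Option 4=2.1, Option 5=1.3
Best worst-case = 2.9 → Option 3.
Row averages: Option 1=1.9, Option 2=1.575, Option 3=5.2, Option 4=7.25, Option 5=3.3
Highest average = 7.25 → Option 4.

maximin → Option 3; laplace → Option 4 (disagree)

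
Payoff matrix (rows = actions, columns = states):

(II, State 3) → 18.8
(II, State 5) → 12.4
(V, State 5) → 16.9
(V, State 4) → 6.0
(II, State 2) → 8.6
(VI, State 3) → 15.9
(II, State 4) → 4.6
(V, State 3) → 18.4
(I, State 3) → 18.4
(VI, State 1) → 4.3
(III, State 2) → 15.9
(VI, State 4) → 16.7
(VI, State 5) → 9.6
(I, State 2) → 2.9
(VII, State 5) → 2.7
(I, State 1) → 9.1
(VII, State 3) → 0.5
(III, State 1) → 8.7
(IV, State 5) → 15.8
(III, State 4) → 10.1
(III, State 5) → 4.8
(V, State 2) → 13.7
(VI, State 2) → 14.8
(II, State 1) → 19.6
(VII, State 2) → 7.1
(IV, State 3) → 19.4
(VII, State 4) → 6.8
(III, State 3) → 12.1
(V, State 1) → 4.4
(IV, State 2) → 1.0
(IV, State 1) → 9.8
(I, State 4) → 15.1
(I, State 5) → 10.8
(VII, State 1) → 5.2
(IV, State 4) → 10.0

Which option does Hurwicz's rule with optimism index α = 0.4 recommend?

II

I: 0.4·18.4 + 0.6·2.9 = 9.1
II: 0.4·19.6 + 0.6·4.6 = 10.6
III: 0.4·15.9 + 0.6·4.8 = 9.24
IV: 0.4·19.4 + 0.6·1.0 = 8.36
V: 0.4·18.4 + 0.6·4.4 = 10
VI: 0.4·16.7 + 0.6·4.3 = 9.26
VII: 0.4·7.1 + 0.6·0.5 = 3.14
Highest Hurwicz score = 10.6 → II.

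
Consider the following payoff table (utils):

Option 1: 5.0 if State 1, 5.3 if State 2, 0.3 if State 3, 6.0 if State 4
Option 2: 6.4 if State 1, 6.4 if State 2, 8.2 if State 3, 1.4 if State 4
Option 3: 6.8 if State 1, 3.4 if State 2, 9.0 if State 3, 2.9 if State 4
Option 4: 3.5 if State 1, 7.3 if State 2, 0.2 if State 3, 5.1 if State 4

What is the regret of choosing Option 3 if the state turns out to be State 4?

3.1

Best payoff under State 4 is 6.0.
Regret = 6.0 − 2.9 = 3.1.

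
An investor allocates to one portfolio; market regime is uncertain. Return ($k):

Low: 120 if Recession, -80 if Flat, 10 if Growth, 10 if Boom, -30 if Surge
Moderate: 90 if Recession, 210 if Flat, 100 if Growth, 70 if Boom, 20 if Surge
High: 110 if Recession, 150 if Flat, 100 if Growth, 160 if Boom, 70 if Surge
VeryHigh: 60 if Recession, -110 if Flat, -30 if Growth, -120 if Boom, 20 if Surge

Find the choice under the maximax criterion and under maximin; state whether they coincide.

Row maxima: Low=120, Moderate=210, High=160, VeryHigh=60
Best best-case = 210 → Moderate.
Row minima: Low=-80, Moderate=20, High=70, VeryHigh=-120
Best worst-case = 70 → High.

maximax → Moderate; maximin → High (disagree)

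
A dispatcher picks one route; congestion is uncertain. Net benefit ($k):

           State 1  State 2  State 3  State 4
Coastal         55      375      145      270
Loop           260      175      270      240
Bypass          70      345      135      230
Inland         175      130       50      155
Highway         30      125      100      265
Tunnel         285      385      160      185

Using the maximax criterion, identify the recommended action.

Tunnel

Row maxima: Coastal=375, Loop=270, Bypass=345, Inland=175, Highway=265, Tunnel=385
Best best-case = 385 → Tunnel.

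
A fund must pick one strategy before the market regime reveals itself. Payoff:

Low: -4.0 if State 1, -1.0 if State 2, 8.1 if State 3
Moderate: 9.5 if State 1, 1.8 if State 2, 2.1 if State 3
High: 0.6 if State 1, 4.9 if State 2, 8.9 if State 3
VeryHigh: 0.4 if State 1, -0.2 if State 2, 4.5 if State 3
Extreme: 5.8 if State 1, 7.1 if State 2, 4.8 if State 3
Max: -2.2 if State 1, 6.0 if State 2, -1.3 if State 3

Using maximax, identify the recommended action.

Moderate

Row maxima: Low=8.1, Moderate=9.5, High=8.9, VeryHigh=4.5, Extreme=7.1, Max=6.0
Best best-case = 9.5 → Moderate.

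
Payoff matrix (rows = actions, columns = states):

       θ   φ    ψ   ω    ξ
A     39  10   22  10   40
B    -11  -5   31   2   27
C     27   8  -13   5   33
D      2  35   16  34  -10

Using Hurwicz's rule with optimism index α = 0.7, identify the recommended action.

A: 0.7·40 + 0.3·10 = 31
B: 0.7·31 + 0.3·(-11) = 18.4
C: 0.7·33 + 0.3·(-13) = 19.2
D: 0.7·35 + 0.3·(-10) = 21.5
Highest Hurwicz score = 31 → A.

A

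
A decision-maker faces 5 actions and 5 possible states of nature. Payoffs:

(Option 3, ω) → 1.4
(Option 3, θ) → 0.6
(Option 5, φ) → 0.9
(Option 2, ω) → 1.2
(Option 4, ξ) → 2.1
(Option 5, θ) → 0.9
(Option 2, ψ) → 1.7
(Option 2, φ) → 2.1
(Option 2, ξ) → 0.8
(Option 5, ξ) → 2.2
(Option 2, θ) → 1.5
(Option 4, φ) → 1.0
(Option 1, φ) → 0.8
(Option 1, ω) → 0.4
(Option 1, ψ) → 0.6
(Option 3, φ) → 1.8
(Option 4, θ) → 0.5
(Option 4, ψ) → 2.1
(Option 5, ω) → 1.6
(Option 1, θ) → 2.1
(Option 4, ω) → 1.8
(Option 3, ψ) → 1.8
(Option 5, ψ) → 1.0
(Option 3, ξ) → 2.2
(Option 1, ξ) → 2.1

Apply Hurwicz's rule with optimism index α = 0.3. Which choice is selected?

Option 5

Option 1: 0.3·2.1 + 0.7·0.4 = 0.91
Option 2: 0.3·2.1 + 0.7·0.8 = 1.19
Option 3: 0.3·2.2 + 0.7·0.6 = 1.08
Option 4: 0.3·2.1 + 0.7·0.5 = 0.98
Option 5: 0.3·2.2 + 0.7·0.9 = 1.29
Highest Hurwicz score = 1.29 → Option 5.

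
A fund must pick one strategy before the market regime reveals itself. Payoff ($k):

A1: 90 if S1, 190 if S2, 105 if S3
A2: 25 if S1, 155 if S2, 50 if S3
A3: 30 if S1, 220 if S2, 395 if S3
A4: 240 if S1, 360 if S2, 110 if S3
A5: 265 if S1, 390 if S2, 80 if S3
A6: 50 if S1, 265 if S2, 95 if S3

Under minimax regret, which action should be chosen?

Column bests: S1=265, S2=390, S3=395.
A1 regrets: 175, 200, 290 → max 290
A2 regrets: 240, 235, 345 → max 345
A3 regrets: 235, 170, 0 → max 235
A4 regrets: 25, 30, 285 → max 285
A5 regrets: 0, 0, 315 → max 315
A6 regrets: 215, 125, 300 → max 300
Smallest max regret = 235 → A3.

A3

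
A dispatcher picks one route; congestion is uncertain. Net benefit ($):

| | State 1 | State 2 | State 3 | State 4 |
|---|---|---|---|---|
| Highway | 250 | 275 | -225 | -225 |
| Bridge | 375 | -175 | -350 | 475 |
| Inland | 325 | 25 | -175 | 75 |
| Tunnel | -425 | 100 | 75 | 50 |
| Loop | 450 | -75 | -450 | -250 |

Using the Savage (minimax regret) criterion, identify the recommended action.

Column bests: State 1=450, State 2=275, State 3=75, State 4=475.
Highway regrets: 200, 0, 300, 700 → max 700
Bridge regrets: 75, 450, 425, 0 → max 450
Inland regrets: 125, 250, 250, 400 → max 400
Tunnel regrets: 875, 175, 0, 425 → max 875
Loop regrets: 0, 350, 525, 725 → max 725
Smallest max regret = 400 → Inland.

Inland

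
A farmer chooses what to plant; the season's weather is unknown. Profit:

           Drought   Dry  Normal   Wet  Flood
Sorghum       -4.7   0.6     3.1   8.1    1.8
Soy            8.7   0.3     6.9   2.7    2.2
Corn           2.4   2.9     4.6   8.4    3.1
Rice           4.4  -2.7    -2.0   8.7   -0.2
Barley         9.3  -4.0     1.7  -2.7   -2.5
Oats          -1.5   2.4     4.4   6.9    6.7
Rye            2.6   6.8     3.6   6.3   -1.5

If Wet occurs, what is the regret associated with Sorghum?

0.6

Best payoff under Wet is 8.7.
Regret = 8.7 − 8.1 = 0.6.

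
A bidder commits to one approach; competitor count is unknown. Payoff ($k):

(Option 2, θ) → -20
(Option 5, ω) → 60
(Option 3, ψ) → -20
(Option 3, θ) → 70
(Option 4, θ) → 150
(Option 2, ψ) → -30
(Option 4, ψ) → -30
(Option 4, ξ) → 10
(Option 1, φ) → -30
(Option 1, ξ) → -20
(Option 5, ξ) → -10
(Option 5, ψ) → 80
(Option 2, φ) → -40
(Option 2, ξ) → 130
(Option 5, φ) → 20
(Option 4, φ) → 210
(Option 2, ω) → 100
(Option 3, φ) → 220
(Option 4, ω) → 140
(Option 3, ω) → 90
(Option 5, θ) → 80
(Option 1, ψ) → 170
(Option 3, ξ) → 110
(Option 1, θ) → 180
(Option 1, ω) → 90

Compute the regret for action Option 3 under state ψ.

Best payoff under ψ is 170.
Regret = 170 − (-20) = 190.

190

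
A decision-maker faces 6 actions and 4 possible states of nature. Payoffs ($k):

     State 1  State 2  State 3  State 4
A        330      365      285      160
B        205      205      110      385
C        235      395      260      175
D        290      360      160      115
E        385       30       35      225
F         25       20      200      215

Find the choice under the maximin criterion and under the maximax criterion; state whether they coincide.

maximin → C; maximax → C (agree)

Row minima: A=160, B=110, C=175, D=115, E=30, F=20
Best worst-case = 175 → C.
Row maxima: A=365, B=385, C=395, D=360, E=385, F=215
Best best-case = 395 → C.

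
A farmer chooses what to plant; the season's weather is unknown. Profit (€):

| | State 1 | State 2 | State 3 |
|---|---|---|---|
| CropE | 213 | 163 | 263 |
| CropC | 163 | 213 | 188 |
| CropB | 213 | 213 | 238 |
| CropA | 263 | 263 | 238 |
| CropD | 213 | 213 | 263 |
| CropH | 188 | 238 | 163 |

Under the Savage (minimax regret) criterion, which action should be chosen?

Column bests: State 1=263, State 2=263, State 3=263.
CropE regrets: 50, 100, 0 → max 100
CropC regrets: 100, 50, 75 → max 100
CropB regrets: 50, 50, 25 → max 50
CropA regrets: 0, 0, 25 → max 25
CropD regrets: 50, 50, 0 → max 50
CropH regrets: 75, 25, 100 → max 100
Smallest max regret = 25 → CropA.

CropA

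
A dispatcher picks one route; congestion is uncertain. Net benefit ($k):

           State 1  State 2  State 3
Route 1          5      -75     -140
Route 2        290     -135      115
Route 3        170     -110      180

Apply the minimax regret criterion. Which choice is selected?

Column bests: State 1=290, State 2=-75, State 3=180.
Route 1 regrets: 285, 0, 320 → max 320
Route 2 regrets: 0, 60, 65 → max 65
Route 3 regrets: 120, 35, 0 → max 120
Smallest max regret = 65 → Route 2.

Route 2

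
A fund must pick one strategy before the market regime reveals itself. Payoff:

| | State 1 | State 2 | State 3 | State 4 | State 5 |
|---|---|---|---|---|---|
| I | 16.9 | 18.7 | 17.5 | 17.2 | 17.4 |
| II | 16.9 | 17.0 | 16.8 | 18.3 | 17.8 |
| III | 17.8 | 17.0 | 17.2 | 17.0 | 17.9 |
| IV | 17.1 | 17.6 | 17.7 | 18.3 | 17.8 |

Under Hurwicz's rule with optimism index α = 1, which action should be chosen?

I

I: 1·18.7 + 0·16.9 = 18.7
II: 1·18.3 + 0·16.8 = 18.3
III: 1·17.9 + 0·17.0 = 17.9
IV: 1·18.3 + 0·17.1 = 18.3
Highest Hurwicz score = 18.7 → I.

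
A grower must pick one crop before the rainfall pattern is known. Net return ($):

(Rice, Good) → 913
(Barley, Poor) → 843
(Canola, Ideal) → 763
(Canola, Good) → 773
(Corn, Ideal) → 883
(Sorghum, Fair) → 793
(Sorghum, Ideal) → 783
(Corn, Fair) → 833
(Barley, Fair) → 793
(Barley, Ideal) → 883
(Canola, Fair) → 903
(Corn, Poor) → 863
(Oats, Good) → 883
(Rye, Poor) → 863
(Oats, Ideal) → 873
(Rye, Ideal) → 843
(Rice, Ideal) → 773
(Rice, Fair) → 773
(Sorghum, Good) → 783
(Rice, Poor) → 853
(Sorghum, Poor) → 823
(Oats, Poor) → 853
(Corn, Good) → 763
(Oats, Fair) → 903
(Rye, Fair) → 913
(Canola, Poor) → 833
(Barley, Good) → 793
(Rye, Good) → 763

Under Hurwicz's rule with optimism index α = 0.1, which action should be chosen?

Sorghum: 0.1·823 + 0.9·783 = 787
Oats: 0.1·903 + 0.9·853 = 858
Barley: 0.1·883 + 0.9·793 = 802
Rye: 0.1·913 + 0.9·763 = 778
Corn: 0.1·883 + 0.9·763 = 775
Canola: 0.1·903 + 0.9·763 = 777
Rice: 0.1·913 + 0.9·773 = 787
Highest Hurwicz score = 858 → Oats.

Oats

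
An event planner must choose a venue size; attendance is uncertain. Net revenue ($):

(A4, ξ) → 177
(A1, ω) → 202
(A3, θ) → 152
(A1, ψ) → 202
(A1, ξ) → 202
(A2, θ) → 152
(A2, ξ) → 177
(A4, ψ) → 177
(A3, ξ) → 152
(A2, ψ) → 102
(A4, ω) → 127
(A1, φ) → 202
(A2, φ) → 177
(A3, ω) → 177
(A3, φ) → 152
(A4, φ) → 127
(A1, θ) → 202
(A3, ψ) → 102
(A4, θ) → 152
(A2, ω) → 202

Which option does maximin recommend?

Row minima: A1=202, A2=102, A3=102, A4=127
Best worst-case = 202 → A1.

A1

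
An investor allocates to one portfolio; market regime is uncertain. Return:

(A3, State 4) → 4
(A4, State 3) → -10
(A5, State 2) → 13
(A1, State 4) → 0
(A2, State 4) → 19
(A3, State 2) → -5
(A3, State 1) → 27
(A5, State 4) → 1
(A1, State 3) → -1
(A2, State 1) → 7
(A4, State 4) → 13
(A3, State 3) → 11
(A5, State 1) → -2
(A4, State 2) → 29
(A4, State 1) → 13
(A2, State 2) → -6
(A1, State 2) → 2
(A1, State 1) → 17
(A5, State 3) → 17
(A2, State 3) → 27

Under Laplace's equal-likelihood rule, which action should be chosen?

Row averages: A1=4.5, A2=11.75, A3=9.25, A4=11.25, A5=7.25
Highest average = 11.75 → A2.

A2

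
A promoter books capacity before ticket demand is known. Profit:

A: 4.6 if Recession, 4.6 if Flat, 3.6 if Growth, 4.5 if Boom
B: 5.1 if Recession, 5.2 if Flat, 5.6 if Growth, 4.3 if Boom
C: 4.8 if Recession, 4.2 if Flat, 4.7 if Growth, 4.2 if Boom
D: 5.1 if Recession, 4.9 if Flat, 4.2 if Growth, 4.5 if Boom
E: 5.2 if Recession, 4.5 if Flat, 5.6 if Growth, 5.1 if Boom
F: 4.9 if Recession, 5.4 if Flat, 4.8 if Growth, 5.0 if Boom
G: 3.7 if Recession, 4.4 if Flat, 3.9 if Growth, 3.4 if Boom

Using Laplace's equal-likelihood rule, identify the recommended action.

E

Row averages: A=4.325, B=5.05, C=4.475, D=4.675, E=5.1, F=5.025, G=3.85
Highest average = 5.1 → E.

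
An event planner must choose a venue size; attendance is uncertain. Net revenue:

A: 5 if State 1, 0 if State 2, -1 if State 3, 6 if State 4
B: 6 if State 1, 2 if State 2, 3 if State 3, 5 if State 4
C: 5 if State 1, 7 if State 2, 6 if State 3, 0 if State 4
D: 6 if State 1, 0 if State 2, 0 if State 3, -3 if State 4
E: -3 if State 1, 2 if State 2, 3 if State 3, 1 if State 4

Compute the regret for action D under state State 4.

Best payoff under State 4 is 6.
Regret = 6 − (-3) = 9.

9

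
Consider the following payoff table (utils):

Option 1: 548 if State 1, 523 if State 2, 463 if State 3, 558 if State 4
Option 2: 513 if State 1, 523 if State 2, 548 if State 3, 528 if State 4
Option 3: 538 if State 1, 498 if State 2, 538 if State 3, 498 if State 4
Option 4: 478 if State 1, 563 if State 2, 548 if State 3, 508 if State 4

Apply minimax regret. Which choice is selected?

Column bests: State 1=548, State 2=563, State 3=548, State 4=558.
Option 1 regrets: 0, 40, 85, 0 → max 85
Option 2 regrets: 35, 40, 0, 30 → max 40
Option 3 regrets: 10, 65, 10, 60 → max 65
Option 4 regrets: 70, 0, 0, 50 → max 70
Smallest max regret = 40 → Option 2.

Option 2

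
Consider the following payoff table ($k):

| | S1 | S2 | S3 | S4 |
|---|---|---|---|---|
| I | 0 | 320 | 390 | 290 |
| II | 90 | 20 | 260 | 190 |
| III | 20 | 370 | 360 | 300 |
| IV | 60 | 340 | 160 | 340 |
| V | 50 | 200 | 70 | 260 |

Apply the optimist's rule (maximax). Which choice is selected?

I

Row maxima: I=390, II=260, III=370, IV=340, V=260
Best best-case = 390 → I.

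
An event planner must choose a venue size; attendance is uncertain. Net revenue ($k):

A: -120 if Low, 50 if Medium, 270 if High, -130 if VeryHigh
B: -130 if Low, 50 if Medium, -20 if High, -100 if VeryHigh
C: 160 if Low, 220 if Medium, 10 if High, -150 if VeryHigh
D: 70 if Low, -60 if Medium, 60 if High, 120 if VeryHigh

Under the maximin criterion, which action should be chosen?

D

Row minima: A=-130, B=-130, C=-150, D=-60
Best worst-case = -60 → D.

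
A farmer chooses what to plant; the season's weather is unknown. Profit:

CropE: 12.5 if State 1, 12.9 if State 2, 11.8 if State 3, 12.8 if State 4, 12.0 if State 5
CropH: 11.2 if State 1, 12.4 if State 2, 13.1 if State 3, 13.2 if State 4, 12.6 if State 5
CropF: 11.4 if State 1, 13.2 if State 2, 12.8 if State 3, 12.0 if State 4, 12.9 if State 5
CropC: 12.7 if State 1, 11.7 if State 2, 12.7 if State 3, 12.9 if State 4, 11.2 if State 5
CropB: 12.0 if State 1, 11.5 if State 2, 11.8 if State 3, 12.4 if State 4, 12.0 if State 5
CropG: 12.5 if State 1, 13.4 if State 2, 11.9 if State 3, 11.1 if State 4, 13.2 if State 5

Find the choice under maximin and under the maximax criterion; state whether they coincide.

maximin → CropE; maximax → CropG (disagree)

Row minima: CropE=11.8, CropH=11.2, CropF=11.4, CropC=11.2, CropB=11.5, CropG=11.1
Best worst-case = 11.8 → CropE.
Row maxima: CropE=12.9, CropH=13.2, CropF=13.2, CropC=12.9, CropB=12.4, CropG=13.4
Best best-case = 13.4 → CropG.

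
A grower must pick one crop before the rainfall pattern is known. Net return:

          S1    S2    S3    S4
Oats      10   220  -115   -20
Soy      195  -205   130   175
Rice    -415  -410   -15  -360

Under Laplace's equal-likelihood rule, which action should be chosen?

Row averages: Oats=23.75, Soy=73.75, Rice=-300
Highest average = 73.75 → Soy.

Soy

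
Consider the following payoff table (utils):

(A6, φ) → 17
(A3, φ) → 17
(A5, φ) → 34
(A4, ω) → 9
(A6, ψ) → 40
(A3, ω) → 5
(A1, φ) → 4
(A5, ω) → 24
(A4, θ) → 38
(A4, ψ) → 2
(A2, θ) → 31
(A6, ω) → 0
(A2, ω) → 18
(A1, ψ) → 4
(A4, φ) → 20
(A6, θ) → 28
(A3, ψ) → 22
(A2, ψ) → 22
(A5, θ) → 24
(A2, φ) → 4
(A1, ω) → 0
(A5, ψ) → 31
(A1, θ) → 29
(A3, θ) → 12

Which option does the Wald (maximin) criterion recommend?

A5

Row minima: A1=0, A2=4, A3=5, A4=2, A5=24, A6=0
Best worst-case = 24 → A5.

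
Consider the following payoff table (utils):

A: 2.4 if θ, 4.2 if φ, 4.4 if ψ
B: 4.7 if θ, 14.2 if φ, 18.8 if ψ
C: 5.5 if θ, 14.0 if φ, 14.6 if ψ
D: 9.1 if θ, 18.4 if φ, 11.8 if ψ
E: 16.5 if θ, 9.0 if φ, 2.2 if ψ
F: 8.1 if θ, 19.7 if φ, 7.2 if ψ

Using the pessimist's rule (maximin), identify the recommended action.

Row minima: A=2.4, B=4.7, C=5.5, D=9.1, E=2.2, F=7.2
Best worst-case = 9.1 → D.

D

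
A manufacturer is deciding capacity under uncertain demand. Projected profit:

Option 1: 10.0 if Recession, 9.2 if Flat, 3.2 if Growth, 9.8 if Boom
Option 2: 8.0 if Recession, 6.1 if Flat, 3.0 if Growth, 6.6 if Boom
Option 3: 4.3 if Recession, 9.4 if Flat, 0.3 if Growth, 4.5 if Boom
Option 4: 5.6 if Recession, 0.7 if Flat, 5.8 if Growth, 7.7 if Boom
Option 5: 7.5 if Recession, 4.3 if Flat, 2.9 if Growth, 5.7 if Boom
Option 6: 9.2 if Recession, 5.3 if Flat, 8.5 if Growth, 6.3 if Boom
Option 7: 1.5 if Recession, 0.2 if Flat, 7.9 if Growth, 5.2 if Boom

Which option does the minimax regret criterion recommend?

Option 6

Column bests: Recession=10.0, Flat=9.4, Growth=8.5, Boom=9.8.
Option 1 regrets: 0.0, 0.2, 5.3, 0.0 → max 5.3
Option 2 regrets: 2.0, 3.3, 5.5, 3.2 → max 5.5
Option 3 regrets: 5.7, 0.0, 8.2, 5.3 → max 8.2
Option 4 regrets: 4.4, 8.7, 2.7, 2.1 → max 8.7
Option 5 regrets: 2.5, 5.1, 5.6, 4.1 → max 5.6
Option 6 regrets: 0.8, 4.1, 0.0, 3.5 → max 4.1
Option 7 regrets: 8.5, 9.2, 0.6, 4.6 → max 9.2
Smallest max regret = 4.1 → Option 6.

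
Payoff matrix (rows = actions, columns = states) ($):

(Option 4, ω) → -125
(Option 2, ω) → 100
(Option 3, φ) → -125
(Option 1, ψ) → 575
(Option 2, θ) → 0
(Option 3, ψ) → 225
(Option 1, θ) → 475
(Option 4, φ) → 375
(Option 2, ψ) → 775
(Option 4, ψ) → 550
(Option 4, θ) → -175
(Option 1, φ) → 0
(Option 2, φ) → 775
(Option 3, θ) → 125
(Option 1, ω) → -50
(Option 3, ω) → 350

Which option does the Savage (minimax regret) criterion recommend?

Option 2

Column bests: θ=475, φ=775, ψ=775, ω=350.
Option 1 regrets: 0, 775, 200, 400 → max 775
Option 2 regrets: 475, 0, 0, 250 → max 475
Option 3 regrets: 350, 900, 550, 0 → max 900
Option 4 regrets: 650, 400, 225, 475 → max 650
Smallest max regret = 475 → Option 2.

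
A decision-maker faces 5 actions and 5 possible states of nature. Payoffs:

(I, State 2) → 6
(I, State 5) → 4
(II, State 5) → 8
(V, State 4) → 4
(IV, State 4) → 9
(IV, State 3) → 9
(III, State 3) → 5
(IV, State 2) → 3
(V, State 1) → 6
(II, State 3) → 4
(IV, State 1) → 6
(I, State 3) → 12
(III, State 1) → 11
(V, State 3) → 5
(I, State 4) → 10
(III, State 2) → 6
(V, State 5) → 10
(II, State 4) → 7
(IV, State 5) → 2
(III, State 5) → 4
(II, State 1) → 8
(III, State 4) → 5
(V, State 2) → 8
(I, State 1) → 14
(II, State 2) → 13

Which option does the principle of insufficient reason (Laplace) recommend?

Row averages: I=9.2, II=8, III=6.2, IV=5.8, V=6.6
Highest average = 9.2 → I.

I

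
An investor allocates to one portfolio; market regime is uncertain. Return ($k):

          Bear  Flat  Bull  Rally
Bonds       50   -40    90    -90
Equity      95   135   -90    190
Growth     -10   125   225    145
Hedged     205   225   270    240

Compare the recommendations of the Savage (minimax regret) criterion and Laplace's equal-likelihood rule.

Column bests: Bear=205, Flat=225, Bull=270, Rally=240.
Bonds regrets: 155, 265, 180, 330 → max 330
Equity regrets: 110, 90, 360, 50 → max 360
Growth regrets: 215, 100, 45, 95 → max 215
Hedged regrets: 0, 0, 0, 0 → max 0
Smallest max regret = 0 → Hedged.
Row averages: Bonds=2.5, Equity=82.5, Growth=121.25, Hedged=235
Highest average = 235 → Hedged.

minimax regret → Hedged; laplace → Hedged (agree)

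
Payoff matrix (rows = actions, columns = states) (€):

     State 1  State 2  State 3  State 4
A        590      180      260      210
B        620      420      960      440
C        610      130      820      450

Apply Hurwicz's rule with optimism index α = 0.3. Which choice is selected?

A: 0.3·590 + 0.7·180 = 303
B: 0.3·960 + 0.7·420 = 582
C: 0.3·820 + 0.7·130 = 337
Highest Hurwicz score = 582 → B.

B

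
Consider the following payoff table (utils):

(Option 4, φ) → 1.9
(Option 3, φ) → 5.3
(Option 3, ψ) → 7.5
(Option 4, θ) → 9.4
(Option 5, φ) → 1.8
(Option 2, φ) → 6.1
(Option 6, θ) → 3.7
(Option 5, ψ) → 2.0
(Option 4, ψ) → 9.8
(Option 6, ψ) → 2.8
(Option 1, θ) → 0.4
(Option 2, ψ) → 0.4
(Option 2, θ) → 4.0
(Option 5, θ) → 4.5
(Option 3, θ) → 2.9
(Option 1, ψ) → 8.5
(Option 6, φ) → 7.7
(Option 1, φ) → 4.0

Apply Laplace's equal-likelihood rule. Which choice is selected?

Option 4

Row averages: Option 1=4.3, Option 2=3.5, Option 3=157/30, Option 4=211/30, Option 5=83/30, Option 6=71/15
Highest average = 211/30 → Option 4.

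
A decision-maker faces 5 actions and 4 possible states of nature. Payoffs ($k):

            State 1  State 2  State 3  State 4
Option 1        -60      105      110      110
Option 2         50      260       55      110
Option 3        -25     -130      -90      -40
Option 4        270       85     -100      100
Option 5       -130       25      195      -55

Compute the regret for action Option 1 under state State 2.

155

Best payoff under State 2 is 260.
Regret = 260 − 105 = 155.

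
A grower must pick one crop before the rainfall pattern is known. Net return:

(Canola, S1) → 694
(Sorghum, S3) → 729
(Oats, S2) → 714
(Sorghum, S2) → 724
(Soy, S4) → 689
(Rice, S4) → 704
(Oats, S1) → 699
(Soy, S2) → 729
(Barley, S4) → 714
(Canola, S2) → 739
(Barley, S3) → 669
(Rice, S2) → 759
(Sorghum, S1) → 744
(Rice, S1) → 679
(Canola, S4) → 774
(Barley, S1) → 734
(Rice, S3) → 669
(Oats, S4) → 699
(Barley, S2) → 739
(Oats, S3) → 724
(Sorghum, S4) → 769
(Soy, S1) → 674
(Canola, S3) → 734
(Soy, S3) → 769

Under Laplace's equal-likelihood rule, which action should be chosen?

Sorghum

Row averages: Barley=714, Rice=702.75, Sorghum=741.5, Soy=715.25, Canola=735.25, Oats=709
Highest average = 741.5 → Sorghum.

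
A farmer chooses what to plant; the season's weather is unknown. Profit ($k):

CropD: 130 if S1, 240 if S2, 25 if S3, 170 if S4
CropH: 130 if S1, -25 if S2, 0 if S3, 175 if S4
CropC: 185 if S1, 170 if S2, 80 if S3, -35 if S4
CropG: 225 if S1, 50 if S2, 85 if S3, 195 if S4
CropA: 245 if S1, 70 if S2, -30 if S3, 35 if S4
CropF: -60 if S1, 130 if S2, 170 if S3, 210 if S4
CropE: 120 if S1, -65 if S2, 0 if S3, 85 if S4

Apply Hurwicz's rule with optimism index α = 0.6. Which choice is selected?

CropD: 0.6·240 + 0.4·25 = 154
CropH: 0.6·175 + 0.4·(-25) = 95
CropC: 0.6·185 + 0.4·(-35) = 97
CropG: 0.6·225 + 0.4·50 = 155
CropA: 0.6·245 + 0.4·(-30) = 135
CropF: 0.6·210 + 0.4·(-60) = 102
CropE: 0.6·120 + 0.4·(-65) = 46
Highest Hurwicz score = 155 → CropG.

CropG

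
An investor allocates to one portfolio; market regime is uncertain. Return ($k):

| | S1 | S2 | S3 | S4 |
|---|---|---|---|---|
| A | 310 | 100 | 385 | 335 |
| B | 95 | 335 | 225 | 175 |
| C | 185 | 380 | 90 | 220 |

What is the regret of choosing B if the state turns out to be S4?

Best payoff under S4 is 335.
Regret = 335 − 175 = 160.

160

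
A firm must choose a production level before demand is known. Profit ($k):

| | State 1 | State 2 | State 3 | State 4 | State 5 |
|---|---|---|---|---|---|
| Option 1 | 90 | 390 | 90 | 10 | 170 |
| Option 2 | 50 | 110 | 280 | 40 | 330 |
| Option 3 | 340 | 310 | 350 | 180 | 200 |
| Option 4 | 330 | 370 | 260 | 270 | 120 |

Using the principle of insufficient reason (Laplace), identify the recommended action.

Row averages: Option 1=150, Option 2=162, Option 3=276, Option 4=270
Highest average = 276 → Option 3.

Option 3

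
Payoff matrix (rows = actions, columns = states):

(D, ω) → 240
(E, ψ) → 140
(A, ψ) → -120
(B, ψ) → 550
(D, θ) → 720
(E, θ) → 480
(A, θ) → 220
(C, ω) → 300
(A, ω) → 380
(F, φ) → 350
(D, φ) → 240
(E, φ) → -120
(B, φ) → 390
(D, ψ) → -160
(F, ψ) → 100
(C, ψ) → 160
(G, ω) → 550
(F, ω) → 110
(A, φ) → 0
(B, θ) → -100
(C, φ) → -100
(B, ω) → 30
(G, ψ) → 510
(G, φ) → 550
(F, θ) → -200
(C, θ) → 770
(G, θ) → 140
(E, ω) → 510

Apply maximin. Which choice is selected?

Row minima: A=-120, B=-100, C=-100, D=-160, E=-120, F=-200, G=140
Best worst-case = 140 → G.

G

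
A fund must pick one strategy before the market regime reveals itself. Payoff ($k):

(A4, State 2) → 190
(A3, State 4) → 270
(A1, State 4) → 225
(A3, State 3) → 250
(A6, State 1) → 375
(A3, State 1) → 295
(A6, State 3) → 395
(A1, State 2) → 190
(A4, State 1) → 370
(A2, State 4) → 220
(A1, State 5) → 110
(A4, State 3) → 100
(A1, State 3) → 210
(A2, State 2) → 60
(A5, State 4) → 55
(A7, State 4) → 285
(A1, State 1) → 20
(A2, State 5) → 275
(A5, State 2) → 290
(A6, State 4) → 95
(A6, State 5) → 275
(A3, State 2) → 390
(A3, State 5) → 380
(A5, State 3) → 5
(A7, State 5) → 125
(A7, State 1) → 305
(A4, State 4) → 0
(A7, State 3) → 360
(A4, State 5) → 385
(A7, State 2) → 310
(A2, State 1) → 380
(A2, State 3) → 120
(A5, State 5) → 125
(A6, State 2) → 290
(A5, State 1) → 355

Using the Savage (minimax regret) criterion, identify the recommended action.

A3

Column bests: State 1=380, State 2=390, State 3=395, State 4=285, State 5=385.
A1 regrets: 360, 200, 185, 60, 275 → max 360
A2 regrets: 0, 330, 275, 65, 110 → max 330
A3 regrets: 85, 0, 145, 15, 5 → max 145
A4 regrets: 10, 200, 295, 285, 0 → max 295
A5 regrets: 25, 100, 390, 230, 260 → max 390
A6 regrets: 5, 100, 0, 190, 110 → max 190
A7 regrets: 75, 80, 35, 0, 260 → max 260
Smallest max regret = 145 → A3.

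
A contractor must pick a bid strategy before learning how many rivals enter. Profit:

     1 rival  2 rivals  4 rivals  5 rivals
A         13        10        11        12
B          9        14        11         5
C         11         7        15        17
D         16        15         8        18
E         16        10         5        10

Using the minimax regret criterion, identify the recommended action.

Column bests: 1 rival=16, 2 rivals=15, 4 rivals=15, 5 rivals=18.
A regrets: 3, 5, 4, 6 → max 6
B regrets: 7, 1, 4, 13 → max 13
C regrets: 5, 8, 0, 1 → max 8
D regrets: 0, 0, 7, 0 → max 7
E regrets: 0, 5, 10, 8 → max 10
Smallest max regret = 6 → A.

A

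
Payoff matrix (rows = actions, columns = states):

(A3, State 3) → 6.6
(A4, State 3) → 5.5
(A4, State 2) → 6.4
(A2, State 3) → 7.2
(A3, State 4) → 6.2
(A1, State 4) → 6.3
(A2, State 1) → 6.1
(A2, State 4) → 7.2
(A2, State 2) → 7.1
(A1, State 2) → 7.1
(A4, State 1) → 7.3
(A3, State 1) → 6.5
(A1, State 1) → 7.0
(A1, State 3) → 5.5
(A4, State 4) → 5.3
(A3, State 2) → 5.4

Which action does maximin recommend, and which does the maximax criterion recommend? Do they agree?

Row minima: A1=5.5, A2=6.1, A3=5.4, A4=5.3
Best worst-case = 6.1 → A2.
Row maxima: A1=7.1, A2=7.2, A3=6.6, A4=7.3
Best best-case = 7.3 → A4.

maximin → A2; maximax → A4 (disagree)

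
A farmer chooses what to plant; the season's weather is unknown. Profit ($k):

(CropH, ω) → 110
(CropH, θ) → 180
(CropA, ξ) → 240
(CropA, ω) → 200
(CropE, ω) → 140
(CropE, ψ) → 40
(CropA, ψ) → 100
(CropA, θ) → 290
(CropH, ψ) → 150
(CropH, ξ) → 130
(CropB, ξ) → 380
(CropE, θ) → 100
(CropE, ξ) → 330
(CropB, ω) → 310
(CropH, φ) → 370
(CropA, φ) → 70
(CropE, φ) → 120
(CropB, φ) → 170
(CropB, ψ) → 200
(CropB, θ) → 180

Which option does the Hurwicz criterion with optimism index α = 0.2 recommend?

CropE: 0.2·330 + 0.8·40 = 98
CropH: 0.2·370 + 0.8·110 = 162
CropB: 0.2·380 + 0.8·170 = 212
CropA: 0.2·290 + 0.8·70 = 114
Highest Hurwicz score = 212 → CropB.

CropB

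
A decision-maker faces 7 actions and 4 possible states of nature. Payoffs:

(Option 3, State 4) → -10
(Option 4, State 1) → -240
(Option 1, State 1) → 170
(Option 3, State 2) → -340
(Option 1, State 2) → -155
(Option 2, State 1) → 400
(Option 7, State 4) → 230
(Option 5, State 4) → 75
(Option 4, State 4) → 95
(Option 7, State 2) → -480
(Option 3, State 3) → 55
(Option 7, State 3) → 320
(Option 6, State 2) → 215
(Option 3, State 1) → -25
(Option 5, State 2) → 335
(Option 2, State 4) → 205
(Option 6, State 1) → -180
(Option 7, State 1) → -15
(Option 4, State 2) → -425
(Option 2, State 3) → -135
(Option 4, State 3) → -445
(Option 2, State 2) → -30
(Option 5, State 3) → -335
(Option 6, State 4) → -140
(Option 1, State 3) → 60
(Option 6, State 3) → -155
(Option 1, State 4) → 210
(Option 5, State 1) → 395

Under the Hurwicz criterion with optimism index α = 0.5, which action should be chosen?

Option 1: 0.5·210 + 0.5·(-155) = 27.5
Option 2: 0.5·400 + 0.5·(-135) = 132.5
Option 3: 0.5·55 + 0.5·(-340) = -142.5
Option 4: 0.5·95 + 0.5·(-445) = -175
Option 5: 0.5·395 + 0.5·(-335) = 30
Option 6: 0.5·215 + 0.5·(-180) = 17.5
Option 7: 0.5·320 + 0.5·(-480) = -80
Highest Hurwicz score = 132.5 → Option 2.

Option 2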